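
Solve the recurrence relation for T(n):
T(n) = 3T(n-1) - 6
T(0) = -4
First-order linear non-homogeneous.
Homogeneous solution: T_h(n) = A·(3)^n.
Try constant particular solution T_p = K: K = 3K - 6 ⇒ K = 3.
General: T(n) = A·(3)^n + 3.
Apply T(0) = -4: A + 3 = -4 ⇒ A = -7.
So T(n) = 3 - 7 \cdot 3^{n}.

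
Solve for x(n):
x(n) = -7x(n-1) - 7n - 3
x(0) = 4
First-order linear with linear forcing.
Homogeneous solution: x_h(n) = A·(-7)^n.
Try particular x_p(n) = pn + q. Substituting:
  pn + q = -7(p(n-1) + q) - 7n - 3.
Matching the n-coefficient: p = -7p - 7 ⇒ p = - \frac{7}{8}.
Matching constants: q = 7p - 7q - 3 ⇒ q = - \frac{73}{64}.
General: x(n) = A·(-7)^n - \frac{7 n}{8} - \frac{73}{64}.
Apply x(0) = 4: A - \frac{73}{64} = 4 ⇒ A = \frac{329}{64}.
So x(n) = \frac{329 \left(-7\right)^{n}}{64} - \frac{7 n}{8} - \frac{73}{64}.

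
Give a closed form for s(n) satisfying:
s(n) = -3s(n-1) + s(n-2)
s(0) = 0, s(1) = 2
Characteristic equation: x² + 3x - 1 = 0.
Discriminant Δ = (-3)² + 4·(1) = 13.
Roots r₁,₂ = (-3 ± √13)/2, so r₁ = - \frac{3}{2} + \frac{\sqrt{13}}{2}, r₂ = - \frac{\sqrt{13}}{2} - \frac{3}{2}.
General solution: s(n) = A·r₁^n + B·r₂^n.
From the initial conditions, A + B = 0 and r₁A + r₂B = 2.
Since r₁ - r₂ = √13: A = (2 - (0)r₂)/√13 = \frac{2 \sqrt{13}}{13}, and B = 0 - A = - \frac{2 \sqrt{13}}{13}.
So s(n) = \left(\frac{2 \sqrt{13}}{13}\right)\left(- \frac{3}{2} + \frac{\sqrt{13}}{2}\right)^n + \left(- \frac{2 \sqrt{13}}{13}\right)\left(- \frac{\sqrt{13}}{2} - \frac{3}{2}\right)^n.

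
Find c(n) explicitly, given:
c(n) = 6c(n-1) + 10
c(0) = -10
First-order linear non-homogeneous.
Homogeneous solution: c_h(n) = A·(6)^n.
Try constant particular solution c_p = K: K = 6K + 10 ⇒ K = -2.
General: c(n) = A·(6)^n - 2.
Apply c(0) = -10: A - 2 = -10 ⇒ A = -8.
So c(n) = - 8 \cdot 6^{n} - 2.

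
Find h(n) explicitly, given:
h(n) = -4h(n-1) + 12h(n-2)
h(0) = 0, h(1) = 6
Characteristic equation: x² + 4x - 12 = 0, which factors as (x - (2))(x - (-6)) = 0.
Roots r₁ = 2, r₂ = -6 (distinct).
General solution: h(n) = A·(2)^n + B·(-6)^n.
From h(0) = 0: A + B = 0.
From h(1) = 6: 2A - 6B = 6.
Solving: A = \frac{3}{4}, B = - \frac{3}{4}.
So h(n) = - \frac{3 \left(-6\right)^{n}}{4} + \frac{3 \cdot 2^{n}}{4}.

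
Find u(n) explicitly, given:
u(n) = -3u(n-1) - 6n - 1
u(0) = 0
First-order linear with linear forcing.
Homogeneous solution: u_h(n) = A·(-3)^n.
Try particular u_p(n) = pn + q. Substituting:
  pn + q = -3(p(n-1) + q) - 6n - 1.
Matching the n-coefficient: p = -3p - 6 ⇒ p = - \frac{3}{2}.
Matching constants: q = 3p - 3q - 1 ⇒ q = - \frac{11}{8}.
General: u(n) = A·(-3)^n - \frac{3 n}{2} - \frac{11}{8}.
Apply u(0) = 0: A - \frac{11}{8} = 0 ⇒ A = \frac{11}{8}.
So u(n) = \frac{11 \left(-3\right)^{n}}{8} - \frac{3 n}{2} - \frac{11}{8}.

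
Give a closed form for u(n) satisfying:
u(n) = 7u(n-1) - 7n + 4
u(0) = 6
First-order linear with linear forcing.
Homogeneous solution: u_h(n) = A·(7)^n.
Try particular u_p(n) = pn + q. Substituting:
  pn + q = 7(p(n-1) + q) - 7n + 4.
Matching the n-coefficient: p = 7p - 7 ⇒ p = \frac{7}{6}.
Matching constants: q = -7p + 7q + 4 ⇒ q = \frac{25}{36}.
General: u(n) = A·(7)^n + \frac{7 n}{6} + \frac{25}{36}.
Apply u(0) = 6: A + \frac{25}{36} = 6 ⇒ A = \frac{191}{36}.
So u(n) = \frac{191 \cdot 7^{n}}{36} + \frac{7 n}{6} + \frac{25}{36}.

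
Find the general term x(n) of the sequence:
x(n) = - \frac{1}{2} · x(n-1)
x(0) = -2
Pure geometric recurrence with ratio - \frac{1}{2}.
By induction x(n) = x(0) · (- \frac{1}{2})^n = - 2 \left(- \frac{1}{2}\right)^{n}.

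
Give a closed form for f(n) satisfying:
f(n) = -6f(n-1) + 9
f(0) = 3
First-order linear non-homogeneous.
Homogeneous solution: f_h(n) = A·(-6)^n.
Try constant particular solution f_p = K: K = -6K + 9 ⇒ K = \frac{9}{7}.
General: f(n) = A·(-6)^n + \frac{9}{7}.
Apply f(0) = 3: A + \frac{9}{7} = 3 ⇒ A = \frac{12}{7}.
So f(n) = \frac{12 \left(-6\right)^{n}}{7} + \frac{9}{7}.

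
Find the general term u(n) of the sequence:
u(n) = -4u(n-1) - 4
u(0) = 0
First-order linear non-homogeneous.
Homogeneous solution: u_h(n) = A·(-4)^n.
Try constant particular solution u_p = K: K = -4K - 4 ⇒ K = - \frac{4}{5}.
General: u(n) = A·(-4)^n - \frac{4}{5}.
Apply u(0) = 0: A - \frac{4}{5} = 0 ⇒ A = \frac{4}{5}.
So u(n) = \frac{4 \left(-4\right)^{n}}{5} - \frac{4}{5}.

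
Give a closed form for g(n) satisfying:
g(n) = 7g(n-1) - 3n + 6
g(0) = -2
First-order linear with linear forcing.
Homogeneous solution: g_h(n) = A·(7)^n.
Try particular g_p(n) = pn + q. Substituting:
  pn + q = 7(p(n-1) + q) - 3n + 6.
Matching the n-coefficient: p = 7p - 3 ⇒ p = \frac{1}{2}.
Matching constants: q = -7p + 7q + 6 ⇒ q = - \frac{5}{12}.
General: g(n) = A·(7)^n + \frac{n}{2} - \frac{5}{12}.
Apply g(0) = -2: A - \frac{5}{12} = -2 ⇒ A = - \frac{19}{12}.
So g(n) = - \frac{19 \cdot 7^{n}}{12} + \frac{n}{2} - \frac{5}{12}.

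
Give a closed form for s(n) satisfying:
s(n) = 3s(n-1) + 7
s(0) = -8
First-order linear non-homogeneous.
Homogeneous solution: s_h(n) = A·(3)^n.
Try constant particular solution s_p = K: K = 3K + 7 ⇒ K = - \frac{7}{2}.
General: s(n) = A·(3)^n - \frac{7}{2}.
Apply s(0) = -8: A - \frac{7}{2} = -8 ⇒ A = - \frac{9}{2}.
So s(n) = - \frac{9 \cdot 3^{n}}{2} - \frac{7}{2}.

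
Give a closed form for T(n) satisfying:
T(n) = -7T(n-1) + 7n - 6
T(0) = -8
First-order linear with linear forcing.
Homogeneous solution: T_h(n) = A·(-7)^n.
Try particular T_p(n) = pn + q. Substituting:
  pn + q = -7(p(n-1) + q) + 7n - 6.
Matching the n-coefficient: p = -7p + 7 ⇒ p = \frac{7}{8}.
Matching constants: q = 7p - 7q - 6 ⇒ q = \frac{1}{64}.
General: T(n) = A·(-7)^n + \frac{7 n}{8} + \frac{1}{64}.
Apply T(0) = -8: A + \frac{1}{64} = -8 ⇒ A = - \frac{513}{64}.
So T(n) = - \frac{513 \left(-7\right)^{n}}{64} + \frac{7 n}{8} + \frac{1}{64}.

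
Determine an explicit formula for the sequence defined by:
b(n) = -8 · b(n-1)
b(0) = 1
Pure geometric recurrence with ratio -8.
By induction b(n) = b(0) · (-8)^n = \left(-8\right)^{n}.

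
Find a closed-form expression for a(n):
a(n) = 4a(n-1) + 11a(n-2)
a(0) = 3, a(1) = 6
Characteristic equation: x² - 4x - 11 = 0.
Discriminant Δ = (4)² + 4·(11) = 60.
Roots r₁,₂ = (4 ± √60)/2, so r₁ = 2 + \sqrt{15}, r₂ = 2 - \sqrt{15}.
General solution: a(n) = A·r₁^n + B·r₂^n.
From the initial conditions, A + B = 3 and r₁A + r₂B = 6.
Since r₁ - r₂ = √60: A = (6 - (3)r₂)/√60 = \frac{3}{2}, and B = 3 - A = \frac{3}{2}.
So a(n) = \left(\frac{3}{2}\right)\left(2 + \sqrt{15}\right)^n + \left(\frac{3}{2}\right)\left(2 - \sqrt{15}\right)^n.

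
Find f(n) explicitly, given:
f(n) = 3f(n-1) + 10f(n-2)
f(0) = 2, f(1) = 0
Characteristic equation: x² - 3x - 10 = 0, which factors as (x - (-2))(x - (5)) = 0.
Roots r₁ = -2, r₂ = 5 (distinct).
General solution: f(n) = A·(-2)^n + B·(5)^n.
From f(0) = 2: A + B = 2.
From f(1) = 0: -2A + 5B = 0.
Solving: A = \frac{10}{7}, B = \frac{4}{7}.
So f(n) = \frac{10 \left(-2\right)^{n}}{7} + \frac{4 \cdot 5^{n}}{7}.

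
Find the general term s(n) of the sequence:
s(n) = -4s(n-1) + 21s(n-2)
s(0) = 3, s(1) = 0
Characteristic equation: x² + 4x - 21 = 0, which factors as (x - (3))(x - (-7)) = 0.
Roots r₁ = 3, r₂ = -7 (distinct).
General solution: s(n) = A·(3)^n + B·(-7)^n.
From s(0) = 3: A + B = 3.
From s(1) = 0: 3A - 7B = 0.
Solving: A = \frac{21}{10}, B = \frac{9}{10}.
So s(n) = \frac{9 \left(-7\right)^{n}}{10} + \frac{21 \cdot 3^{n}}{10}.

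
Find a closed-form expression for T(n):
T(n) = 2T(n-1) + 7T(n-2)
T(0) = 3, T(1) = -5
Characteristic equation: x² - 2x - 7 = 0.
Discriminant Δ = (2)² + 4·(7) = 32.
Roots r₁,₂ = (2 ± √32)/2, so r₁ = 1 + 2 \sqrt{2}, r₂ = 1 - 2 \sqrt{2}.
General solution: T(n) = A·r₁^n + B·r₂^n.
From the initial conditions, A + B = 3 and r₁A + r₂B = -5.
Since r₁ - r₂ = √32: A = (-5 - (3)r₂)/√32 = \frac{3}{2} - \sqrt{2}, and B = 3 - A = \sqrt{2} + \frac{3}{2}.
So T(n) = \left(\frac{3}{2} - \sqrt{2}\right)\left(1 + 2 \sqrt{2}\right)^n + \left(\sqrt{2} + \frac{3}{2}\right)\left(1 - 2 \sqrt{2}\right)^n.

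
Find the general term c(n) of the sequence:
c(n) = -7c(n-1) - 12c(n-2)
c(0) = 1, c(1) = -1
Characteristic equation: x² + 7x + 12 = 0, which factors as (x - (-4))(x - (-3)) = 0.
Roots r₁ = -4, r₂ = -3 (distinct).
General solution: c(n) = A·(-4)^n + B·(-3)^n.
From c(0) = 1: A + B = 1.
From c(1) = -1: -4A - 3B = -1.
Solving: A = -2, B = 3.
So c(n) = 3 \left(-3\right)^{n} - 2 \left(-4\right)^{n}.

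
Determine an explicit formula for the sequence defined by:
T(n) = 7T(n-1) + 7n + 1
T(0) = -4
First-order linear with linear forcing.
Homogeneous solution: T_h(n) = A·(7)^n.
Try particular T_p(n) = pn + q. Substituting:
  pn + q = 7(p(n-1) + q) + 7n + 1.
Matching the n-coefficient: p = 7p + 7 ⇒ p = - \frac{7}{6}.
Matching constants: q = -7p + 7q + 1 ⇒ q = - \frac{55}{36}.
General: T(n) = A·(7)^n - \frac{7 n}{6} - \frac{55}{36}.
Apply T(0) = -4: A - \frac{55}{36} = -4 ⇒ A = - \frac{89}{36}.
So T(n) = - \frac{89 \cdot 7^{n}}{36} - \frac{7 n}{6} - \frac{55}{36}.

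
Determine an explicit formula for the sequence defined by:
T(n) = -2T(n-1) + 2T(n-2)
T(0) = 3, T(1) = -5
Characteristic equation: x² + 2x - 2 = 0.
Discriminant Δ = (-2)² + 4·(2) = 12.
Roots r₁,₂ = (-2 ± √12)/2, so r₁ = -1 + \sqrt{3}, r₂ = - \sqrt{3} - 1.
General solution: T(n) = A·r₁^n + B·r₂^n.
From the initial conditions, A + B = 3 and r₁A + r₂B = -5.
Since r₁ - r₂ = √12: A = (-5 - (3)r₂)/√12 = \frac{3}{2} - \frac{\sqrt{3}}{3}, and B = 3 - A = \frac{\sqrt{3}}{3} + \frac{3}{2}.
So T(n) = \left(\frac{3}{2} - \frac{\sqrt{3}}{3}\right)\left(-1 + \sqrt{3}\right)^n + \left(\frac{\sqrt{3}}{3} + \frac{3}{2}\right)\left(- \sqrt{3} - 1\right)^n.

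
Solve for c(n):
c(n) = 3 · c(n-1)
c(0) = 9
Pure geometric recurrence with ratio 3.
By induction c(n) = c(0) · (3)^n = 9 \cdot 3^{n}.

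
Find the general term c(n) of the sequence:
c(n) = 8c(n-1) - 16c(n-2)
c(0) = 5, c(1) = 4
Characteristic equation: x² - 8x + 16 = 0, which is (x - (4))².
Repeated root r = 4.
General solution: c(n) = (A + Bn)·(4)^n.
From c(0) = 5: A = 5.
From c(1) = 4: (A + B)·(4) = 4 ⇒ B = -4.
So c(n) = \left(5 - 4 n\right) \cdot (4)^n.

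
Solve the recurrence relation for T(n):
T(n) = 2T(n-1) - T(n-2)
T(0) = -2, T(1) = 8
Characteristic equation: x² - 2x + 1 = 0, which is (x - (1))².
Repeated root r = 1.
General solution: T(n) = (A + Bn)·(1)^n.
From T(0) = -2: A = -2.
From T(1) = 8: (A + B)·(1) = 8 ⇒ B = 10.
So T(n) = \left(10 n - 2\right) \cdot (1)^n.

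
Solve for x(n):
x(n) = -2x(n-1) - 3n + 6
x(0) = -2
First-order linear with linear forcing.
Homogeneous solution: x_h(n) = A·(-2)^n.
Try particular x_p(n) = pn + q. Substituting:
  pn + q = -2(p(n-1) + q) - 3n + 6.
Matching the n-coefficient: p = -2p - 3 ⇒ p = -1.
Matching constants: q = 2p - 2q + 6 ⇒ q = \frac{4}{3}.
General: x(n) = A·(-2)^n - n + \frac{4}{3}.
Apply x(0) = -2: A + \frac{4}{3} = -2 ⇒ A = - \frac{10}{3}.
So x(n) = - \frac{10 \left(-2\right)^{n}}{3} - n + \frac{4}{3}.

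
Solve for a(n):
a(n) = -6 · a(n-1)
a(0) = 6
Pure geometric recurrence with ratio -6.
By induction a(n) = a(0) · (-6)^n = 6 \left(-6\right)^{n}.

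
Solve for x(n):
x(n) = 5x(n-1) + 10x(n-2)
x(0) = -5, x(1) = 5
Characteristic equation: x² - 5x - 10 = 0.
Discriminant Δ = (5)² + 4·(10) = 65.
Roots r₁,₂ = (5 ± √65)/2, so r₁ = \frac{5}{2} + \frac{\sqrt{65}}{2}, r₂ = \frac{5}{2} - \frac{\sqrt{65}}{2}.
General solution: x(n) = A·r₁^n + B·r₂^n.
From the initial conditions, A + B = -5 and r₁A + r₂B = 5.
Since r₁ - r₂ = √65: A = (5 - (-5)r₂)/√65 = - \frac{5}{2} + \frac{7 \sqrt{65}}{26}, and B = -5 - A = - \frac{5}{2} - \frac{7 \sqrt{65}}{26}.
So x(n) = \left(- \frac{5}{2} + \frac{7 \sqrt{65}}{26}\right)\left(\frac{5}{2} + \frac{\sqrt{65}}{2}\right)^n + \left(- \frac{5}{2} - \frac{7 \sqrt{65}}{26}\right)\left(\frac{5}{2} - \frac{\sqrt{65}}{2}\right)^n.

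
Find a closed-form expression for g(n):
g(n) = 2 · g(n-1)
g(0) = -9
Pure geometric recurrence with ratio 2.
By induction g(n) = g(0) · (2)^n = - 9 \cdot 2^{n}.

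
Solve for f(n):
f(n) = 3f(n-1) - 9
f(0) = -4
First-order linear non-homogeneous.
Homogeneous solution: f_h(n) = A·(3)^n.
Try constant particular solution f_p = K: K = 3K - 9 ⇒ K = \frac{9}{2}.
General: f(n) = A·(3)^n + \frac{9}{2}.
Apply f(0) = -4: A + \frac{9}{2} = -4 ⇒ A = - \frac{17}{2}.
So f(n) = \frac{9}{2} - \frac{17 \cdot 3^{n}}{2}.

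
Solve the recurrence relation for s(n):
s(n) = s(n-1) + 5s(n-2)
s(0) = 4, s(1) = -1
Characteristic equation: x² - x - 5 = 0.
Discriminant Δ = (1)² + 4·(5) = 21.
Roots r₁,₂ = (1 ± √21)/2, so r₁ = \frac{1}{2} + \frac{\sqrt{21}}{2}, r₂ = \frac{1}{2} - \frac{\sqrt{21}}{2}.
General solution: s(n) = A·r₁^n + B·r₂^n.
From the initial conditions, A + B = 4 and r₁A + r₂B = -1.
Since r₁ - r₂ = √21: A = (-1 - (4)r₂)/√21 = 2 - \frac{\sqrt{21}}{7}, and B = 4 - A = \frac{\sqrt{21}}{7} + 2.
So s(n) = \left(2 - \frac{\sqrt{21}}{7}\right)\left(\frac{1}{2} + \frac{\sqrt{21}}{2}\right)^n + \left(\frac{\sqrt{21}}{7} + 2\right)\left(\frac{1}{2} - \frac{\sqrt{21}}{2}\right)^n.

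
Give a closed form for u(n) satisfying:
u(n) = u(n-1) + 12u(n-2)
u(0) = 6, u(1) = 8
Characteristic equation: x² - x - 12 = 0, which factors as (x - (4))(x - (-3)) = 0.
Roots r₁ = 4, r₂ = -3 (distinct).
General solution: u(n) = A·(4)^n + B·(-3)^n.
From u(0) = 6: A + B = 6.
From u(1) = 8: 4A - 3B = 8.
Solving: A = \frac{26}{7}, B = \frac{16}{7}.
So u(n) = \frac{16 \left(-3\right)^{n}}{7} + \frac{26 \cdot 4^{n}}{7}.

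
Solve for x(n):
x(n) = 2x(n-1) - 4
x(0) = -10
First-order linear non-homogeneous.
Homogeneous solution: x_h(n) = A·(2)^n.
Try constant particular solution x_p = K: K = 2K - 4 ⇒ K = 4.
General: x(n) = A·(2)^n + 4.
Apply x(0) = -10: A + 4 = -10 ⇒ A = -14.
So x(n) = 4 - 14 \cdot 2^{n}.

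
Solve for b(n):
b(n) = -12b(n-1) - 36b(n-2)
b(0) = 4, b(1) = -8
Characteristic equation: x² + 12x + 36 = 0, which is (x - (-6))².
Repeated root r = -6.
General solution: b(n) = (A + Bn)·(-6)^n.
From b(0) = 4: A = 4.
From b(1) = -8: (A + B)·(-6) = -8 ⇒ B = - \frac{8}{3}.
So b(n) = \left(4 - \frac{8 n}{3}\right) \cdot (-6)^n.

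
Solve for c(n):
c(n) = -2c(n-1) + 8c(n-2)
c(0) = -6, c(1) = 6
Characteristic equation: x² + 2x - 8 = 0, which factors as (x - (-4))(x - (2)) = 0.
Roots r₁ = -4, r₂ = 2 (distinct).
General solution: c(n) = A·(-4)^n + B·(2)^n.
From c(0) = -6: A + B = -6.
From c(1) = 6: -4A + 2B = 6.
Solving: A = -3, B = -3.
So c(n) = - 3 \left(-4\right)^{n} - 3 \cdot 2^{n}.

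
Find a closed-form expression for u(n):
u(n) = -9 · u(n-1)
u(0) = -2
Pure geometric recurrence with ratio -9.
By induction u(n) = u(0) · (-9)^n = - 2 \left(-9\right)^{n}.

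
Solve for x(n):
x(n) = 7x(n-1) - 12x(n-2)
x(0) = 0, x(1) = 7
Characteristic equation: x² - 7x + 12 = 0, which factors as (x - (4))(x - (3)) = 0.
Roots r₁ = 4, r₂ = 3 (distinct).
General solution: x(n) = A·(4)^n + B·(3)^n.
From x(0) = 0: A + B = 0.
From x(1) = 7: 4A + 3B = 7.
Solving: A = 7, B = -7.
So x(n) = - 7 \cdot 3^{n} + 7 \cdot 4^{n}.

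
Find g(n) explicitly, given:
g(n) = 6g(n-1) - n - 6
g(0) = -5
First-order linear with linear forcing.
Homogeneous solution: g_h(n) = A·(6)^n.
Try particular g_p(n) = pn + q. Substituting:
  pn + q = 6(p(n-1) + q) - n - 6.
Matching the n-coefficient: p = 6p - 1 ⇒ p = \frac{1}{5}.
Matching constants: q = -6p + 6q - 6 ⇒ q = \frac{36}{25}.
General: g(n) = A·(6)^n + \frac{n}{5} + \frac{36}{25}.
Apply g(0) = -5: A + \frac{36}{25} = -5 ⇒ A = - \frac{161}{25}.
So g(n) = - \frac{161 \cdot 6^{n}}{25} + \frac{n}{5} + \frac{36}{25}.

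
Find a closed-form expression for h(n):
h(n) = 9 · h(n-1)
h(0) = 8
Pure geometric recurrence with ratio 9.
By induction h(n) = h(0) · (9)^n = 8 \cdot 9^{n}.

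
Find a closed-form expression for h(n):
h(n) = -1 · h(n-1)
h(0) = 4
Pure geometric recurrence with ratio -1.
By induction h(n) = h(0) · (-1)^n = 4 \left(-1\right)^{n}.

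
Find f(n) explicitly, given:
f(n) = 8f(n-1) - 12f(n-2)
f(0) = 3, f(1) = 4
Characteristic equation: x² - 8x + 12 = 0, which factors as (x - (6))(x - (2)) = 0.
Roots r₁ = 6, r₂ = 2 (distinct).
General solution: f(n) = A·(6)^n + B·(2)^n.
From f(0) = 3: A + B = 3.
From f(1) = 4: 6A + 2B = 4.
Solving: A = - \frac{1}{2}, B = \frac{7}{2}.
So f(n) = \frac{7 \cdot 2^{n}}{2} - \frac{6^{n}}{2}.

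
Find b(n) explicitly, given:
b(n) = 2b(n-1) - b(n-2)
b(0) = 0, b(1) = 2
Characteristic equation: x² - 2x + 1 = 0, which is (x - (1))².
Repeated root r = 1.
General solution: b(n) = (A + Bn)·(1)^n.
From b(0) = 0: A = 0.
From b(1) = 2: (A + B)·(1) = 2 ⇒ B = 2.
So b(n) = \left(2 n\right) \cdot (1)^n.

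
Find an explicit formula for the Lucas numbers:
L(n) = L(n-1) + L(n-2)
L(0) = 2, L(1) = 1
This is the Lucas sequence.
Characteristic equation: x² - x - 1 = 0; roots r₁ = \frac{1}{2} + \frac{\sqrt{5}}{2}, r₂ = \frac{1}{2} - \frac{\sqrt{5}}{2}.
General: L(n) = A·r₁^n + B·r₂^n. Solving with L(0)=2, L(1)=1 gives A = 1, B = 1.
So L(n) = 2^{- n} \left(\left(1 - \sqrt{5}\right)^{n} + \left(1 + \sqrt{5}\right)^{n}\right).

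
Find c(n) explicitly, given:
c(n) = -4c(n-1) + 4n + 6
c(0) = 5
First-order linear with linear forcing.
Homogeneous solution: c_h(n) = A·(-4)^n.
Try particular c_p(n) = pn + q. Substituting:
  pn + q = -4(p(n-1) + q) + 4n + 6.
Matching the n-coefficient: p = -4p + 4 ⇒ p = \frac{4}{5}.
Matching constants: q = 4p - 4q + 6 ⇒ q = \frac{46}{25}.
General: c(n) = A·(-4)^n + \frac{4 n}{5} + \frac{46}{25}.
Apply c(0) = 5: A + \frac{46}{25} = 5 ⇒ A = \frac{79}{25}.
So c(n) = \frac{79 \left(-4\right)^{n}}{25} + \frac{4 n}{5} + \frac{46}{25}.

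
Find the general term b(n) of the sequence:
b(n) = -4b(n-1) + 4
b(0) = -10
First-order linear non-homogeneous.
Homogeneous solution: b_h(n) = A·(-4)^n.
Try constant particular solution b_p = K: K = -4K + 4 ⇒ K = \frac{4}{5}.
General: b(n) = A·(-4)^n + \frac{4}{5}.
Apply b(0) = -10: A + \frac{4}{5} = -10 ⇒ A = - \frac{54}{5}.
So b(n) = \frac{4}{5} - \frac{54 \left(-4\right)^{n}}{5}.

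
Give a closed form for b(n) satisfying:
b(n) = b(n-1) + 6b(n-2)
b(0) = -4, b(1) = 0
Characteristic equation: x² - x - 6 = 0, which factors as (x - (-2))(x - (3)) = 0.
Roots r₁ = -2, r₂ = 3 (distinct).
General solution: b(n) = A·(-2)^n + B·(3)^n.
From b(0) = -4: A + B = -4.
From b(1) = 0: -2A + 3B = 0.
Solving: A = - \frac{12}{5}, B = - \frac{8}{5}.
So b(n) = - \frac{12 \left(-2\right)^{n}}{5} - \frac{8 \cdot 3^{n}}{5}.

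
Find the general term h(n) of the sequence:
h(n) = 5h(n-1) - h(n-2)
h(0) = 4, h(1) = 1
Characteristic equation: x² - 5x + 1 = 0.
Discriminant Δ = (5)² + 4·(-1) = 21.
Roots r₁,₂ = (5 ± √21)/2, so r₁ = \frac{\sqrt{21}}{2} + \frac{5}{2}, r₂ = \frac{5}{2} - \frac{\sqrt{21}}{2}.
General solution: h(n) = A·r₁^n + B·r₂^n.
From the initial conditions, A + B = 4 and r₁A + r₂B = 1.
Since r₁ - r₂ = √21: A = (1 - (4)r₂)/√21 = 2 - \frac{3 \sqrt{21}}{7}, and B = 4 - A = \frac{3 \sqrt{21}}{7} + 2.
So h(n) = \left(2 - \frac{3 \sqrt{21}}{7}\right)\left(\frac{\sqrt{21}}{2} + \frac{5}{2}\right)^n + \left(\frac{3 \sqrt{21}}{7} + 2\right)\left(\frac{5}{2} - \frac{\sqrt{21}}{2}\right)^n.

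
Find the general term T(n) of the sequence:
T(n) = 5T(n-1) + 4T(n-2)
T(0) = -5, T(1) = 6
Characteristic equation: x² - 5x - 4 = 0.
Discriminant Δ = (5)² + 4·(4) = 41.
Roots r₁,₂ = (5 ± √41)/2, so r₁ = \frac{5}{2} + \frac{\sqrt{41}}{2}, r₂ = \frac{5}{2} - \frac{\sqrt{41}}{2}.
General solution: T(n) = A·r₁^n + B·r₂^n.
From the initial conditions, A + B = -5 and r₁A + r₂B = 6.
Since r₁ - r₂ = √41: A = (6 - (-5)r₂)/√41 = - \frac{5}{2} + \frac{37 \sqrt{41}}{82}, and B = -5 - A = - \frac{37 \sqrt{41}}{82} - \frac{5}{2}.
So T(n) = \left(- \frac{5}{2} + \frac{37 \sqrt{41}}{82}\right)\left(\frac{5}{2} + \frac{\sqrt{41}}{2}\right)^n + \left(- \frac{37 \sqrt{41}}{82} - \frac{5}{2}\right)\left(\frac{5}{2} - \frac{\sqrt{41}}{2}\right)^n.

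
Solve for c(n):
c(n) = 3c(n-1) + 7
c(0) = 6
First-order linear non-homogeneous.
Homogeneous solution: c_h(n) = A·(3)^n.
Try constant particular solution c_p = K: K = 3K + 7 ⇒ K = - \frac{7}{2}.
General: c(n) = A·(3)^n - \frac{7}{2}.
Apply c(0) = 6: A - \frac{7}{2} = 6 ⇒ A = \frac{19}{2}.
So c(n) = \frac{19 \cdot 3^{n}}{2} - \frac{7}{2}.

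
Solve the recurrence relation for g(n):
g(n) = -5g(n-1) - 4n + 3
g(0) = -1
First-order linear with linear forcing.
Homogeneous solution: g_h(n) = A·(-5)^n.
Try particular g_p(n) = pn + q. Substituting:
  pn + q = -5(p(n-1) + q) - 4n + 3.
Matching the n-coefficient: p = -5p - 4 ⇒ p = - \frac{2}{3}.
Matching constants: q = 5p - 5q + 3 ⇒ q = - \frac{1}{18}.
General: g(n) = A·(-5)^n - \frac{2 n}{3} - \frac{1}{18}.
Apply g(0) = -1: A - \frac{1}{18} = -1 ⇒ A = - \frac{17}{18}.
So g(n) = - \frac{17 \left(-5\right)^{n}}{18} - \frac{2 n}{3} - \frac{1}{18}.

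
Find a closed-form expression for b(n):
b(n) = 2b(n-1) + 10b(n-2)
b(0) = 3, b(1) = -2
Characteristic equation: x² - 2x - 10 = 0.
Discriminant Δ = (2)² + 4·(10) = 44.
Roots r₁,₂ = (2 ± √44)/2, so r₁ = 1 + \sqrt{11}, r₂ = 1 - \sqrt{11}.
General solution: b(n) = A·r₁^n + B·r₂^n.
From the initial conditions, A + B = 3 and r₁A + r₂B = -2.
Since r₁ - r₂ = √44: A = (-2 - (3)r₂)/√44 = \frac{3}{2} - \frac{5 \sqrt{11}}{22}, and B = 3 - A = \frac{5 \sqrt{11}}{22} + \frac{3}{2}.
So b(n) = \left(\frac{3}{2} - \frac{5 \sqrt{11}}{22}\right)\left(1 + \sqrt{11}\right)^n + \left(\frac{5 \sqrt{11}}{22} + \frac{3}{2}\right)\left(1 - \sqrt{11}\right)^n.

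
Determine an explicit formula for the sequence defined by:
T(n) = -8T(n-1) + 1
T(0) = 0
First-order linear non-homogeneous.
Homogeneous solution: T_h(n) = A·(-8)^n.
Try constant particular solution T_p = K: K = -8K + 1 ⇒ K = \frac{1}{9}.
General: T(n) = A·(-8)^n + \frac{1}{9}.
Apply T(0) = 0: A + \frac{1}{9} = 0 ⇒ A = - \frac{1}{9}.
So T(n) = \frac{1}{9} - \frac{\left(-8\right)^{n}}{9}.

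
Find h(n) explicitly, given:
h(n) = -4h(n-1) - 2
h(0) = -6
First-order linear non-homogeneous.
Homogeneous solution: h_h(n) = A·(-4)^n.
Try constant particular solution h_p = K: K = -4K - 2 ⇒ K = - \frac{2}{5}.
General: h(n) = A·(-4)^n - \frac{2}{5}.
Apply h(0) = -6: A - \frac{2}{5} = -6 ⇒ A = - \frac{28}{5}.
So h(n) = - \frac{28 \left(-4\right)^{n}}{5} - \frac{2}{5}.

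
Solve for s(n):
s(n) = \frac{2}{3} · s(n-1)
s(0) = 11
Pure geometric recurrence with ratio \frac{2}{3}.
By induction s(n) = s(0) · (\frac{2}{3})^n = 11 \left(\frac{2}{3}\right)^{n}.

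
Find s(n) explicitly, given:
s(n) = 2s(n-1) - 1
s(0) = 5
First-order linear non-homogeneous.
Homogeneous solution: s_h(n) = A·(2)^n.
Try constant particular solution s_p = K: K = 2K - 1 ⇒ K = 1.
General: s(n) = A·(2)^n + 1.
Apply s(0) = 5: A + 1 = 5 ⇒ A = 4.
So s(n) = 4 \cdot 2^{n} + 1.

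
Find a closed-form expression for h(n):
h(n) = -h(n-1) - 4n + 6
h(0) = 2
First-order linear with linear forcing.
Homogeneous solution: h_h(n) = A·(-1)^n.
Try particular h_p(n) = pn + q. Substituting:
  pn + q = -(p(n-1) + q) - 4n + 6.
Matching the n-coefficient: p = -p - 4 ⇒ p = -2.
Matching constants: q = p - q + 6 ⇒ q = 2.
General: h(n) = A·(-1)^n - 2 n + 2.
Apply h(0) = 2: A + 2 = 2 ⇒ A = 0.
So h(n) = 2 - 2 n.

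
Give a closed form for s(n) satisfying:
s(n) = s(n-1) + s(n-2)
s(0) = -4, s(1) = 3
Characteristic equation: x² - x - 1 = 0.
Discriminant Δ = (1)² + 4·(1) = 5.
Roots r₁,₂ = (1 ± √5)/2, so r₁ = \frac{1}{2} + \frac{\sqrt{5}}{2}, r₂ = \frac{1}{2} - \frac{\sqrt{5}}{2}.
General solution: s(n) = A·r₁^n + B·r₂^n.
From the initial conditions, A + B = -4 and r₁A + r₂B = 3.
Since r₁ - r₂ = √5: A = (3 - (-4)r₂)/√5 = -2 + \sqrt{5}, and B = -4 - A = - \sqrt{5} - 2.
So s(n) = \left(-2 + \sqrt{5}\right)\left(\frac{1}{2} + \frac{\sqrt{5}}{2}\right)^n + \left(- \sqrt{5} - 2\right)\left(\frac{1}{2} - \frac{\sqrt{5}}{2}\right)^n.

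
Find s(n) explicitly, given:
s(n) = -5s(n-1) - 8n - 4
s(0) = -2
First-order linear with linear forcing.
Homogeneous solution: s_h(n) = A·(-5)^n.
Try particular s_p(n) = pn + q. Substituting:
  pn + q = -5(p(n-1) + q) - 8n - 4.
Matching the n-coefficient: p = -5p - 8 ⇒ p = - \frac{4}{3}.
Matching constants: q = 5p - 5q - 4 ⇒ q = - \frac{16}{9}.
General: s(n) = A·(-5)^n - \frac{4 n}{3} - \frac{16}{9}.
Apply s(0) = -2: A - \frac{16}{9} = -2 ⇒ A = - \frac{2}{9}.
So s(n) = - \frac{2 \left(-5\right)^{n}}{9} - \frac{4 n}{3} - \frac{16}{9}.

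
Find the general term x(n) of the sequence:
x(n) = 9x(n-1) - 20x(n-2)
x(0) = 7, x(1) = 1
Characteristic equation: x² - 9x + 20 = 0, which factors as (x - (5))(x - (4)) = 0.
Roots r₁ = 5, r₂ = 4 (distinct).
General solution: x(n) = A·(5)^n + B·(4)^n.
From x(0) = 7: A + B = 7.
From x(1) = 1: 5A + 4B = 1.
Solving: A = -27, B = 34.
So x(n) = 34 \cdot 4^{n} - 27 \cdot 5^{n}.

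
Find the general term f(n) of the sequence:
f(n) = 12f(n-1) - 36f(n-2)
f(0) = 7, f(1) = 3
Characteristic equation: x² - 12x + 36 = 0, which is (x - (6))².
Repeated root r = 6.
General solution: f(n) = (A + Bn)·(6)^n.
From f(0) = 7: A = 7.
From f(1) = 3: (A + B)·(6) = 3 ⇒ B = - \frac{13}{2}.
So f(n) = \left(7 - \frac{13 n}{2}\right) \cdot (6)^n.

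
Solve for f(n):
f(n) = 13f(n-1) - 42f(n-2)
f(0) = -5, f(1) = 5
Characteristic equation: x² - 13x + 42 = 0, which factors as (x - (6))(x - (7)) = 0.
Roots r₁ = 6, r₂ = 7 (distinct).
General solution: f(n) = A·(6)^n + B·(7)^n.
From f(0) = -5: A + B = -5.
From f(1) = 5: 6A + 7B = 5.
Solving: A = -40, B = 35.
So f(n) = - 40 \cdot 6^{n} + 35 \cdot 7^{n}.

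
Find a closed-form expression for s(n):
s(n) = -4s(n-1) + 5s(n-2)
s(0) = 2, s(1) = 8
Characteristic equation: x² + 4x - 5 = 0, which factors as (x - (-5))(x - (1)) = 0.
Roots r₁ = -5, r₂ = 1 (distinct).
General solution: s(n) = A·(-5)^n + B·(1)^n.
From s(0) = 2: A + B = 2.
From s(1) = 8: -5A + B = 8.
Solving: A = -1, B = 3.
So s(n) = 3 - \left(-5\right)^{n}.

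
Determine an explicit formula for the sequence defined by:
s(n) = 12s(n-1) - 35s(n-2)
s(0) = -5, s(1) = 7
Characteristic equation: x² - 12x + 35 = 0, which factors as (x - (5))(x - (7)) = 0.
Roots r₁ = 5, r₂ = 7 (distinct).
General solution: s(n) = A·(5)^n + B·(7)^n.
From s(0) = -5: A + B = -5.
From s(1) = 7: 5A + 7B = 7.
Solving: A = -21, B = 16.
So s(n) = - 21 \cdot 5^{n} + 16 \cdot 7^{n}.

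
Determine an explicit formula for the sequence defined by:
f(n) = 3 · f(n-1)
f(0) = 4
Pure geometric recurrence with ratio 3.
By induction f(n) = f(0) · (3)^n = 4 \cdot 3^{n}.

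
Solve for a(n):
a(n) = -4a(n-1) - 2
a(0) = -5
First-order linear non-homogeneous.
Homogeneous solution: a_h(n) = A·(-4)^n.
Try constant particular solution a_p = K: K = -4K - 2 ⇒ K = - \frac{2}{5}.
General: a(n) = A·(-4)^n - \frac{2}{5}.
Apply a(0) = -5: A - \frac{2}{5} = -5 ⇒ A = - \frac{23}{5}.
So a(n) = - \frac{23 \left(-4\right)^{n}}{5} - \frac{2}{5}.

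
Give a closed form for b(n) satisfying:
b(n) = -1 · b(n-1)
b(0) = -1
Pure geometric recurrence with ratio -1.
By induction b(n) = b(0) · (-1)^n = - \left(-1\right)^{n}.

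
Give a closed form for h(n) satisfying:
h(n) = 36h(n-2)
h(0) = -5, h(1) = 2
Characteristic equation: x² - 36 = 0, which factors as (x - (-6))(x - (6)) = 0.
Roots r₁ = -6, r₂ = 6 (distinct).
General solution: h(n) = A·(-6)^n + B·(6)^n.
From h(0) = -5: A + B = -5.
From h(1) = 2: -6A + 6B = 2.
Solving: A = - \frac{8}{3}, B = - \frac{7}{3}.
So h(n) = - \frac{8 \left(-6\right)^{n}}{3} - \frac{7 \cdot 6^{n}}{3}.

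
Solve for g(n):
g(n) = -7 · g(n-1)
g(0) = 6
Pure geometric recurrence with ratio -7.
By induction g(n) = g(0) · (-7)^n = 6 \left(-7\right)^{n}.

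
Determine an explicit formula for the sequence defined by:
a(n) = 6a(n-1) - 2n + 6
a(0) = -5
First-order linear with linear forcing.
Homogeneous solution: a_h(n) = A·(6)^n.
Try particular a_p(n) = pn + q. Substituting:
  pn + q = 6(p(n-1) + q) - 2n + 6.
Matching the n-coefficient: p = 6p - 2 ⇒ p = \frac{2}{5}.
Matching constants: q = -6p + 6q + 6 ⇒ q = - \frac{18}{25}.
General: a(n) = A·(6)^n + \frac{2 n}{5} - \frac{18}{25}.
Apply a(0) = -5: A - \frac{18}{25} = -5 ⇒ A = - \frac{107}{25}.
So a(n) = - \frac{107 \cdot 6^{n}}{25} + \frac{2 n}{5} - \frac{18}{25}.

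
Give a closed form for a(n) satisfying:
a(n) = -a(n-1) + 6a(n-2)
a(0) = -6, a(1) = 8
Characteristic equation: x² + x - 6 = 0, which factors as (x - (2))(x - (-3)) = 0.
Roots r₁ = 2, r₂ = -3 (distinct).
General solution: a(n) = A·(2)^n + B·(-3)^n.
From a(0) = -6: A + B = -6.
From a(1) = 8: 2A - 3B = 8.
Solving: A = -2, B = -4.
So a(n) = - 4 \left(-3\right)^{n} - 2 \cdot 2^{n}.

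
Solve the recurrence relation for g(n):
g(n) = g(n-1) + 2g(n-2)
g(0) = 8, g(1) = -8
Characteristic equation: x² - x - 2 = 0, which factors as (x - (2))(x - (-1)) = 0.
Roots r₁ = 2, r₂ = -1 (distinct).
General solution: g(n) = A·(2)^n + B·(-1)^n.
From g(0) = 8: A + B = 8.
From g(1) = -8: 2A - B = -8.
Solving: A = 0, B = 8.
So g(n) = 8 \left(-1\right)^{n}.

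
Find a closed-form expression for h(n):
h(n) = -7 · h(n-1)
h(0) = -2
Pure geometric recurrence with ratio -7.
By induction h(n) = h(0) · (-7)^n = - 2 \left(-7\right)^{n}.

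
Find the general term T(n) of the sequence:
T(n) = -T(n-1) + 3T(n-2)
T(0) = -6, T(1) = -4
Characteristic equation: x² + x - 3 = 0.
Discriminant Δ = (-1)² + 4·(3) = 13.
Roots r₁,₂ = (-1 ± √13)/2, so r₁ = - \frac{1}{2} + \frac{\sqrt{13}}{2}, r₂ = - \frac{\sqrt{13}}{2} - \frac{1}{2}.
General solution: T(n) = A·r₁^n + B·r₂^n.
From the initial conditions, A + B = -6 and r₁A + r₂B = -4.
Since r₁ - r₂ = √13: A = (-4 - (-6)r₂)/√13 = -3 - \frac{7 \sqrt{13}}{13}, and B = -6 - A = -3 + \frac{7 \sqrt{13}}{13}.
So T(n) = \left(-3 - \frac{7 \sqrt{13}}{13}\right)\left(- \frac{1}{2} + \frac{\sqrt{13}}{2}\right)^n + \left(-3 + \frac{7 \sqrt{13}}{13}\right)\left(- \frac{\sqrt{13}}{2} - \frac{1}{2}\right)^n.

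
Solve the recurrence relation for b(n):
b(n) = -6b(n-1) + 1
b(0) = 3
First-order linear non-homogeneous.
Homogeneous solution: b_h(n) = A·(-6)^n.
Try constant particular solution b_p = K: K = -6K + 1 ⇒ K = \frac{1}{7}.
General: b(n) = A·(-6)^n + \frac{1}{7}.
Apply b(0) = 3: A + \frac{1}{7} = 3 ⇒ A = \frac{20}{7}.
So b(n) = \frac{20 \left(-6\right)^{n}}{7} + \frac{1}{7}.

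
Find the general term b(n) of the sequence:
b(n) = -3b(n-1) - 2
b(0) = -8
First-order linear non-homogeneous.
Homogeneous solution: b_h(n) = A·(-3)^n.
Try constant particular solution b_p = K: K = -3K - 2 ⇒ K = - \frac{1}{2}.
General: b(n) = A·(-3)^n - \frac{1}{2}.
Apply b(0) = -8: A - \frac{1}{2} = -8 ⇒ A = - \frac{15}{2}.
So b(n) = - \frac{15 \left(-3\right)^{n}}{2} - \frac{1}{2}.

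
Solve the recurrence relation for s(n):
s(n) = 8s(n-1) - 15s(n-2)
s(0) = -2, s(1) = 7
Characteristic equation: x² - 8x + 15 = 0, which factors as (x - (3))(x - (5)) = 0.
Roots r₁ = 3, r₂ = 5 (distinct).
General solution: s(n) = A·(3)^n + B·(5)^n.
From s(0) = -2: A + B = -2.
From s(1) = 7: 3A + 5B = 7.
Solving: A = - \frac{17}{2}, B = \frac{13}{2}.
So s(n) = - \frac{17 \cdot 3^{n}}{2} + \frac{13 \cdot 5^{n}}{2}.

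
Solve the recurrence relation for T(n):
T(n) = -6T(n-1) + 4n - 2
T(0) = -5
First-order linear with linear forcing.
Homogeneous solution: T_h(n) = A·(-6)^n.
Try particular T_p(n) = pn + q. Substituting:
  pn + q = -6(p(n-1) + q) + 4n - 2.
Matching the n-coefficient: p = -6p + 4 ⇒ p = \frac{4}{7}.
Matching constants: q = 6p - 6q - 2 ⇒ q = \frac{10}{49}.
General: T(n) = A·(-6)^n + \frac{4 n}{7} + \frac{10}{49}.
Apply T(0) = -5: A + \frac{10}{49} = -5 ⇒ A = - \frac{255}{49}.
So T(n) = - \frac{255 \left(-6\right)^{n}}{49} + \frac{4 n}{7} + \frac{10}{49}.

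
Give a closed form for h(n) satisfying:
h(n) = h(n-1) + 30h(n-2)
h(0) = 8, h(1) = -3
Characteristic equation: x² - x - 30 = 0, which factors as (x - (6))(x - (-5)) = 0.
Roots r₁ = 6, r₂ = -5 (distinct).
General solution: h(n) = A·(6)^n + B·(-5)^n.
From h(0) = 8: A + B = 8.
From h(1) = -3: 6A - 5B = -3.
Solving: A = \frac{37}{11}, B = \frac{51}{11}.
So h(n) = \frac{51 \left(-5\right)^{n}}{11} + \frac{37 \cdot 6^{n}}{11}.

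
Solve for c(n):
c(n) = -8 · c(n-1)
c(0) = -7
Pure geometric recurrence with ratio -8.
By induction c(n) = c(0) · (-8)^n = - 7 \left(-8\right)^{n}.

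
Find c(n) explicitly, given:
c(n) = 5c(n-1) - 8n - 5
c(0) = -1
First-order linear with linear forcing.
Homogeneous solution: c_h(n) = A·(5)^n.
Try particular c_p(n) = pn + q. Substituting:
  pn + q = 5(p(n-1) + q) - 8n - 5.
Matching the n-coefficient: p = 5p - 8 ⇒ p = 2.
Matching constants: q = -5p + 5q - 5 ⇒ q = \frac{15}{4}.
General: c(n) = A·(5)^n + 2 n + \frac{15}{4}.
Apply c(0) = -1: A + \frac{15}{4} = -1 ⇒ A = - \frac{19}{4}.
So c(n) = - \frac{19 \cdot 5^{n}}{4} + 2 n + \frac{15}{4}.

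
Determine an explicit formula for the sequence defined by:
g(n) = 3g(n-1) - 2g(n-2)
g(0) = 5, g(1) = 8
Characteristic equation: x² - 3x + 2 = 0, which factors as (x - (2))(x - (1)) = 0.
Roots r₁ = 2, r₂ = 1 (distinct).
General solution: g(n) = A·(2)^n + B·(1)^n.
From g(0) = 5: A + B = 5.
From g(1) = 8: 2A + B = 8.
Solving: A = 3, B = 2.
So g(n) = 3 \cdot 2^{n} + 2.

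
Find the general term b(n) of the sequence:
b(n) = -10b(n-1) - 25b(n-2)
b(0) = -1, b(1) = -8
Characteristic equation: x² + 10x + 25 = 0, which is (x - (-5))².
Repeated root r = -5.
General solution: b(n) = (A + Bn)·(-5)^n.
From b(0) = -1: A = -1.
From b(1) = -8: (A + B)·(-5) = -8 ⇒ B = \frac{13}{5}.
So b(n) = \left(\frac{13 n}{5} - 1\right) \cdot (-5)^n.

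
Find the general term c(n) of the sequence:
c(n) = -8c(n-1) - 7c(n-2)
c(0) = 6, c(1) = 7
Characteristic equation: x² + 8x + 7 = 0, which factors as (x - (-1))(x - (-7)) = 0.
Roots r₁ = -1, r₂ = -7 (distinct).
General solution: c(n) = A·(-1)^n + B·(-7)^n.
From c(0) = 6: A + B = 6.
From c(1) = 7: -A - 7B = 7.
Solving: A = \frac{49}{6}, B = - \frac{13}{6}.
So c(n) = \frac{49 \left(-1\right)^{n}}{6} - \frac{13 \left(-7\right)^{n}}{6}.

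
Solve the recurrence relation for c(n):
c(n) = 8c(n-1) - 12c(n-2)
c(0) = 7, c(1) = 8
Characteristic equation: x² - 8x + 12 = 0, which factors as (x - (2))(x - (6)) = 0.
Roots r₁ = 2, r₂ = 6 (distinct).
General solution: c(n) = A·(2)^n + B·(6)^n.
From c(0) = 7: A + B = 7.
From c(1) = 8: 2A + 6B = 8.
Solving: A = \frac{17}{2}, B = - \frac{3}{2}.
So c(n) = \frac{17 \cdot 2^{n}}{2} - \frac{3 \cdot 6^{n}}{2}.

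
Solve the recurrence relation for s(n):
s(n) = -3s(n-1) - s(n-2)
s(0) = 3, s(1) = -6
Characteristic equation: x² + 3x + 1 = 0.
Discriminant Δ = (-3)² + 4·(-1) = 5.
Roots r₁,₂ = (-3 ± √5)/2, so r₁ = - \frac{3}{2} + \frac{\sqrt{5}}{2}, r₂ = - \frac{3}{2} - \frac{\sqrt{5}}{2}.
General solution: s(n) = A·r₁^n + B·r₂^n.
From the initial conditions, A + B = 3 and r₁A + r₂B = -6.
Since r₁ - r₂ = √5: A = (-6 - (3)r₂)/√5 = \frac{3}{2} - \frac{3 \sqrt{5}}{10}, and B = 3 - A = \frac{3 \sqrt{5}}{10} + \frac{3}{2}.
So s(n) = \left(\frac{3}{2} - \frac{3 \sqrt{5}}{10}\right)\left(- \frac{3}{2} + \frac{\sqrt{5}}{2}\right)^n + \left(\frac{3 \sqrt{5}}{10} + \frac{3}{2}\right)\left(- \frac{3}{2} - \frac{\sqrt{5}}{2}\right)^n.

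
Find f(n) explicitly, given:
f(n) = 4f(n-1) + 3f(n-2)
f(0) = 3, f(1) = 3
Characteristic equation: x² - 4x - 3 = 0.
Discriminant Δ = (4)² + 4·(3) = 28.
Roots r₁,₂ = (4 ± √28)/2, so r₁ = 2 + \sqrt{7}, r₂ = 2 - \sqrt{7}.
General solution: f(n) = A·r₁^n + B·r₂^n.
From the initial conditions, A + B = 3 and r₁A + r₂B = 3.
Since r₁ - r₂ = √28: A = (3 - (3)r₂)/√28 = \frac{3}{2} - \frac{3 \sqrt{7}}{14}, and B = 3 - A = \frac{3 \sqrt{7}}{14} + \frac{3}{2}.
So f(n) = \left(\frac{3}{2} - \frac{3 \sqrt{7}}{14}\right)\left(2 + \sqrt{7}\right)^n + \left(\frac{3 \sqrt{7}}{14} + \frac{3}{2}\right)\left(2 - \sqrt{7}\right)^n.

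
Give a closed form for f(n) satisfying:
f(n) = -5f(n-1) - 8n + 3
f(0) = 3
First-order linear with linear forcing.
Homogeneous solution: f_h(n) = A·(-5)^n.
Try particular f_p(n) = pn + q. Substituting:
  pn + q = -5(p(n-1) + q) - 8n + 3.
Matching the n-coefficient: p = -5p - 8 ⇒ p = - \frac{4}{3}.
Matching constants: q = 5p - 5q + 3 ⇒ q = - \frac{11}{18}.
General: f(n) = A·(-5)^n - \frac{4 n}{3} - \frac{11}{18}.
Apply f(0) = 3: A - \frac{11}{18} = 3 ⇒ A = \frac{65}{18}.
So f(n) = \frac{65 \left(-5\right)^{n}}{18} - \frac{4 n}{3} - \frac{11}{18}.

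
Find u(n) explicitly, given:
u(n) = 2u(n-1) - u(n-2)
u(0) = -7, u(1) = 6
Characteristic equation: x² - 2x + 1 = 0, which is (x - (1))².
Repeated root r = 1.
General solution: u(n) = (A + Bn)·(1)^n.
From u(0) = -7: A = -7.
From u(1) = 6: (A + B)·(1) = 6 ⇒ B = 13.
So u(n) = \left(13 n - 7\right) \cdot (1)^n.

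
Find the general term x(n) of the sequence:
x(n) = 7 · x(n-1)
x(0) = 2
Pure geometric recurrence with ratio 7.
By induction x(n) = x(0) · (7)^n = 2 \cdot 7^{n}.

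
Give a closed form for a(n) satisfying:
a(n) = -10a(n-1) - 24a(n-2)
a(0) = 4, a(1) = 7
Characteristic equation: x² + 10x + 24 = 0, which factors as (x - (-4))(x - (-6)) = 0.
Roots r₁ = -4, r₂ = -6 (distinct).
General solution: a(n) = A·(-4)^n + B·(-6)^n.
From a(0) = 4: A + B = 4.
From a(1) = 7: -4A - 6B = 7.
Solving: A = \frac{31}{2}, B = - \frac{23}{2}.
So a(n) = \frac{31 \left(-4\right)^{n}}{2} - \frac{23 \left(-6\right)^{n}}{2}.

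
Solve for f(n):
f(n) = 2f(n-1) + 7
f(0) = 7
First-order linear non-homogeneous.
Homogeneous solution: f_h(n) = A·(2)^n.
Try constant particular solution f_p = K: K = 2K + 7 ⇒ K = -7.
General: f(n) = A·(2)^n - 7.
Apply f(0) = 7: A - 7 = 7 ⇒ A = 14.
So f(n) = 14 \cdot 2^{n} - 7.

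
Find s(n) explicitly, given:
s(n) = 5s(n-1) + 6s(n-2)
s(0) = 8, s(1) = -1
Characteristic equation: x² - 5x - 6 = 0, which factors as (x - (-1))(x - (6)) = 0.
Roots r₁ = -1, r₂ = 6 (distinct).
General solution: s(n) = A·(-1)^n + B·(6)^n.
From s(0) = 8: A + B = 8.
From s(1) = -1: -A + 6B = -1.
Solving: A = 7, B = 1.
So s(n) = 7 \left(-1\right)^{n} + 6^{n}.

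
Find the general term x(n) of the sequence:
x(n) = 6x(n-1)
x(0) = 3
This is a homogeneous first-order recurrence with ratio 6.
By induction x(n) = x(0) · (6)^n = 3 \cdot 6^{n}.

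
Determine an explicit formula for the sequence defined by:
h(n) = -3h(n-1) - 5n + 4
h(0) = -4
First-order linear with linear forcing.
Homogeneous solution: h_h(n) = A·(-3)^n.
Try particular h_p(n) = pn + q. Substituting:
  pn + q = -3(p(n-1) + q) - 5n + 4.
Matching the n-coefficient: p = -3p - 5 ⇒ p = - \frac{5}{4}.
Matching constants: q = 3p - 3q + 4 ⇒ q = \frac{1}{16}.
General: h(n) = A·(-3)^n - \frac{5 n}{4} + \frac{1}{16}.
Apply h(0) = -4: A + \frac{1}{16} = -4 ⇒ A = - \frac{65}{16}.
So h(n) = - \frac{65 \left(-3\right)^{n}}{16} - \frac{5 n}{4} + \frac{1}{16}.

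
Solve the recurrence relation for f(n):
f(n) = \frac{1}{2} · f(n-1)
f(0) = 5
Pure geometric recurrence with ratio \frac{1}{2}.
By induction f(n) = f(0) · (\frac{1}{2})^n = 5 \cdot 2^{- n}.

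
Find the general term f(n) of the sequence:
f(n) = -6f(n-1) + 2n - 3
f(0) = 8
First-order linear with linear forcing.
Homogeneous solution: f_h(n) = A·(-6)^n.
Try particular f_p(n) = pn + q. Substituting:
  pn + q = -6(p(n-1) + q) + 2n - 3.
Matching the n-coefficient: p = -6p + 2 ⇒ p = \frac{2}{7}.
Matching constants: q = 6p - 6q - 3 ⇒ q = - \frac{9}{49}.
General: f(n) = A·(-6)^n + \frac{2 n}{7} - \frac{9}{49}.
Apply f(0) = 8: A - \frac{9}{49} = 8 ⇒ A = \frac{401}{49}.
So f(n) = \frac{401 \left(-6\right)^{n}}{49} + \frac{2 n}{7} - \frac{9}{49}.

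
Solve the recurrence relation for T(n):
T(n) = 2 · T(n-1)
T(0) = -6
Pure geometric recurrence with ratio 2.
By induction T(n) = T(0) · (2)^n = - 6 \cdot 2^{n}.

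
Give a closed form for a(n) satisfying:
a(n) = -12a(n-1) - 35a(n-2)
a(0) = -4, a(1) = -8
Characteristic equation: x² + 12x + 35 = 0, which factors as (x - (-7))(x - (-5)) = 0.
Roots r₁ = -7, r₂ = -5 (distinct).
General solution: a(n) = A·(-7)^n + B·(-5)^n.
From a(0) = -4: A + B = -4.
From a(1) = -8: -7A - 5B = -8.
Solving: A = 14, B = -18.
So a(n) = - 18 \left(-5\right)^{n} + 14 \left(-7\right)^{n}.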